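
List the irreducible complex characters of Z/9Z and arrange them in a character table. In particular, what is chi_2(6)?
Character table of Z/9Z (irreps indexed chi_0,...,chi_8 with chi_k(m) = zeta_9^(k*m), zeta_9 = exp(2*pi*i/9)):
  irrep \ class  {0} (size 1)  {1} (size 1)    {2} (size 1)    {3} (size 1)    {4} (size 1)    {5} (size 1)    {6} (size 1)    {7} (size 1)    {8} (size 1)  
  chi_0          1             1               1               1               1               1               1               1               1             
  chi_1          1             exp(2*I*pi/9)   exp(4*I*pi/9)   exp(2*I*pi/3)   exp(8*I*pi/9)   exp(-8*I*pi/9)  exp(-2*I*pi/3)  exp(-4*I*pi/9)  exp(-2*I*pi/9)
  chi_2          1             exp(4*I*pi/9)   exp(8*I*pi/9)   exp(-2*I*pi/3)  exp(-2*I*pi/9)  exp(2*I*pi/9)   exp(2*I*pi/3)   exp(-8*I*pi/9)  exp(-4*I*pi/9)
  chi_3          1             exp(2*I*pi/3)   exp(-2*I*pi/3)  1               exp(2*I*pi/3)   exp(-2*I*pi/3)  1               exp(2*I*pi/3)   exp(-2*I*pi/3)
  chi_4          1             exp(8*I*pi/9)   exp(-2*I*pi/9)  exp(2*I*pi/3)   exp(-4*I*pi/9)  exp(4*I*pi/9)   exp(-2*I*pi/3)  exp(2*I*pi/9)   exp(-8*I*pi/9)
  chi_5          1             exp(-8*I*pi/9)  exp(2*I*pi/9)   exp(-2*I*pi/3)  exp(4*I*pi/9)   exp(-4*I*pi/9)  exp(2*I*pi/3)   exp(-2*I*pi/9)  exp(8*I*pi/9) 
  chi_6          1             exp(-2*I*pi/3)  exp(2*I*pi/3)   1               exp(-2*I*pi/3)  exp(2*I*pi/3)   1               exp(-2*I*pi/3)  exp(2*I*pi/3) 
  chi_7          1             exp(-4*I*pi/9)  exp(-8*I*pi/9)  exp(2*I*pi/3)   exp(2*I*pi/9)   exp(-2*I*pi/9)  exp(-2*I*pi/3)  exp(8*I*pi/9)   exp(4*I*pi/9) 
  chi_8          1             exp(-2*I*pi/9)  exp(-4*I*pi/9)  exp(-2*I*pi/3)  exp(-8*I*pi/9)  exp(8*I*pi/9)   exp(2*I*pi/3)   exp(4*I*pi/9)   exp(2*I*pi/9) 

Spot check: chi_2(6) = zeta_9^(2*6) = zeta_9^12 = exp(2*I*pi/3).

Proof sketch: Z/9Z is abelian, so all 9 irreducible complex representations are 1-dimensional. They are given by chi_k(m) = zeta_9^(k*m) for k = 0,...,8. Row orthogonality: sum_m chi_k(m) conj(chi_l(m)) = 9 * [k = l].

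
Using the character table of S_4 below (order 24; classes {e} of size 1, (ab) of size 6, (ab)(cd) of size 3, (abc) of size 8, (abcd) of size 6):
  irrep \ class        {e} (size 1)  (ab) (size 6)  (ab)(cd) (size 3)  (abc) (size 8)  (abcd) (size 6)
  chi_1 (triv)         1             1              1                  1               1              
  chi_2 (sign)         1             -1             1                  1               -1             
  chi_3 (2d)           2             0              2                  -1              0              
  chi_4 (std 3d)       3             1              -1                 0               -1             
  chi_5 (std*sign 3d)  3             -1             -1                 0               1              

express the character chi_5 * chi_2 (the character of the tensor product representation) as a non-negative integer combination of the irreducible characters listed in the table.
chi_5 tensor chi_2 = chi_4 (all other irreducibles have multiplicity 0).

Reasoning: The character of a tensor product is the pointwise product (chi_5 * chi_2)(C) = chi_5(C) * chi_2(C):
  {e}: (3)*(1), (ab): (-1)*(-1), (ab)(cd): (-1)*(1), (abc): (0)*(1), (abcd): (1)*(-1)
so (chi_5 * chi_2) takes values
  {e} -> 3, (ab) -> 1, (ab)(cd) -> -1, (abc) -> 0, (abcd) -> -1.
Now take the inner product of this character with each irreducible chi from the table, <chi_5*chi_2, chi> = (1/24) sum_C |C| (chi_5*chi_2)(C) conj(chi(C)):
  <chi_5*chi_2, chi_1> = (1/24)[1*(3)*conj(1) + 6*(1)*conj(1) + 3*(-1)*conj(1) + 8*(0)*conj(1) + 6*(-1)*conj(1)]
      = (1/24)[(3) + (6) + (-3) + (0) + (-6)] = 0/24 = 0
  <chi_5*chi_2, chi_2> = (1/24)[1*(3)*conj(1) + 6*(1)*conj(-1) + 3*(-1)*conj(1) + 8*(0)*conj(1) + 6*(-1)*conj(-1)]
      = (1/24)[(3) + (-6) + (-3) + (0) + (6)] = 0/24 = 0
  <chi_5*chi_2, chi_3> = (1/24)[1*(3)*conj(2) + 6*(1)*conj(0) + 3*(-1)*conj(2) + 8*(0)*conj(-1) + 6*(-1)*conj(0)]
      = (1/24)[(6) + (0) + (-6) + (0) + (0)] = 0/24 = 0
  <chi_5*chi_2, chi_4> = (1/24)[1*(3)*conj(3) + 6*(1)*conj(1) + 3*(-1)*conj(-1) + 8*(0)*conj(0) + 6*(-1)*conj(-1)]
      = (1/24)[(9) + (6) + (3) + (0) + (6)] = 24/24 = 1
  <chi_5*chi_2, chi_5> = (1/24)[1*(3)*conj(3) + 6*(1)*conj(-1) + 3*(-1)*conj(-1) + 8*(0)*conj(0) + 6*(-1)*conj(1)]
      = (1/24)[(9) + (-6) + (3) + (0) + (-6)] = 0/24 = 0
Hence the multiplicities are chi_4: 1. Dimension check: dim(chi_5)*dim(chi_2) = 3*1 = 3 and sum (mult * dim) = 1*3 = 3.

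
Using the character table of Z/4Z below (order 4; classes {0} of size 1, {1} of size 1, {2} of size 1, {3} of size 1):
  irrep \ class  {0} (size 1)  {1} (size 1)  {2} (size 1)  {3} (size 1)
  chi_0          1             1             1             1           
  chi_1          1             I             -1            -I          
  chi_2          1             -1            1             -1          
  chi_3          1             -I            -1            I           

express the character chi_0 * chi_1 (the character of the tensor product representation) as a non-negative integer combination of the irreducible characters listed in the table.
chi_0 tensor chi_1 = chi_1 (all other irreducibles have multiplicity 0).

Justification: The character of a tensor product is the pointwise product (chi_0 * chi_1)(C) = chi_0(C) * chi_1(C):
  {0}: (1)*(1), {1}: (1)*(I), {2}: (1)*(-1), {3}: (1)*(-I)
so (chi_0 * chi_1) takes values
  {0} -> 1, {1} -> I, {2} -> -1, {3} -> -I.
Now take the inner product of this character with each irreducible chi from the table, <chi_0*chi_1, chi> = (1/4) sum_C |C| (chi_0*chi_1)(C) conj(chi(C)):
  <chi_0*chi_1, chi_0> = (1/4)[1*(1)*conj(1) + 1*(I)*conj(1) + 1*(-1)*conj(1) + 1*(-I)*conj(1)]
      = (1/4)[(1) + (I) + (-1) + (-I)] = 0/4 = 0
  <chi_0*chi_1, chi_1> = (1/4)[1*(1)*conj(1) + 1*(I)*conj(I) + 1*(-1)*conj(-1) + 1*(-I)*conj(-I)]
      = (1/4)[(1) + (1) + (1) + (1)] = 4/4 = 1
  <chi_0*chi_1, chi_2> = (1/4)[1*(1)*conj(1) + 1*(I)*conj(-1) + 1*(-1)*conj(1) + 1*(-I)*conj(-1)]
      = (1/4)[(1) + (-I) + (-1) + (I)] = 0/4 = 0
  <chi_0*chi_1, chi_3> = (1/4)[1*(1)*conj(1) + 1*(I)*conj(-I) + 1*(-1)*conj(-1) + 1*(-I)*conj(I)]
      = (1/4)[(1) + (-1) + (1) + (-1)] = 0/4 = 0
(Exp terms are combined using exp(i*s)*conj(exp(i*t)) = exp(i*(s-t)), and sums of them are collapsed using the identity that for every m > 1 the m distinct m-th roots of unity sum to 0, e.g. 1 + exp(2*I*pi/3) + exp(-2*I*pi/3) = 0.)
Hence the multiplicities are chi_1: 1. Dimension check: dim(chi_0)*dim(chi_1) = 1*1 = 1 and sum (mult * dim) = 1*1 = 1.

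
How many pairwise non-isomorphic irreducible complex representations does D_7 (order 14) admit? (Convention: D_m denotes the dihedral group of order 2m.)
5

Proof sketch: The number of irreducible complex representations of a finite group equals its number of conjugacy classes. D_7 has 5 conjugacy classes ((n+3)/2 for n odd), so D_7 (order 14) has exactly 5 irreducible complex representations.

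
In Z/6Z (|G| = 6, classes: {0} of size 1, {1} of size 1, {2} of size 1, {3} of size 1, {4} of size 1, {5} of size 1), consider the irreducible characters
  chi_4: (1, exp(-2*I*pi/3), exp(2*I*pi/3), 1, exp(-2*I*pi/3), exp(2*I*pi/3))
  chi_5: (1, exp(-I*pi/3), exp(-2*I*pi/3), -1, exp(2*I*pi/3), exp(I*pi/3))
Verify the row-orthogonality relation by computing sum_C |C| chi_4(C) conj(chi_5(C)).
Sum = 0; so <chi_4, chi_5> = 0 (distinct irreducibles are orthogonal).

Working: Compute term by term over conjugacy classes (|C| * chi_4(C) * conj(chi_5(C))):
  1*(1)*conj(1) + 1*(exp(-2*I*pi/3))*conj(exp(-I*pi/3)) + 1*(exp(2*I*pi/3))*conj(exp(-2*I*pi/3)) + 1*(1)*conj(-1) + 1*(exp(-2*I*pi/3))*conj(exp(2*I*pi/3)) + 1*(exp(2*I*pi/3))*conj(exp(I*pi/3))
  = (1) + (exp(-I*pi/3)) + (exp(-2*I*pi/3)) + (-1) + (exp(2*I*pi/3)) + (exp(I*pi/3))
  = 0.
(Exp terms are combined using exp(i*s)*conj(exp(i*t)) = exp(i*(s-t)), and sums of them are collapsed using the identity that for every m > 1 the m distinct m-th roots of unity sum to 0, e.g. 1 + exp(2*I*pi/3) + exp(-2*I*pi/3) = 0.)
Dividing by |G| = 6 gives 0/6 = 0, matching the row-orthogonality relation <chi_4, chi_5> = [chi_4 = chi_5].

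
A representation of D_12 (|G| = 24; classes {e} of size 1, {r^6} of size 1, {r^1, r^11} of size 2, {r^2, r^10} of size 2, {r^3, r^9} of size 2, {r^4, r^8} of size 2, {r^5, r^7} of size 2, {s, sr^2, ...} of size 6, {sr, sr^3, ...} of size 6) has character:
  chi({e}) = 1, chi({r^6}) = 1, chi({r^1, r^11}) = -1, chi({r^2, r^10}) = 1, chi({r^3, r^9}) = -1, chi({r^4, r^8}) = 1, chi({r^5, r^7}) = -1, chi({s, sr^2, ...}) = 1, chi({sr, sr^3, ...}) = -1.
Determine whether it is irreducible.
Irreducible: <chi, chi> = 1.

Solution. <chi, chi> = (1/|G|) sum_C |C| * |chi(C)|^2 = (1/24)[1*|1|^2 + 1*|1|^2 + 2*|-1|^2 + 2*|1|^2 + 2*|-1|^2 + 2*|1|^2 + 2*|-1|^2 + 6*|1|^2 + 6*|-1|^2]
  = (1/24)[(1) + (1) + (2) + (2) + (2) + (2) + (2) + (6) + (6)] = 24/24 = 1.
A character is irreducible iff <chi, chi> = 1, so this representation is irreducible.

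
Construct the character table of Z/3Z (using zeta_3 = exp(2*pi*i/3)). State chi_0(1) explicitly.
Character table of Z/3Z (irreps indexed chi_0,...,chi_2 with chi_k(m) = zeta_3^(k*m), zeta_3 = exp(2*pi*i/3)):
  irrep \ class  {0} (size 1)  {1} (size 1)    {2} (size 1)  
  chi_0          1             1               1             
  chi_1          1             exp(2*I*pi/3)   exp(-2*I*pi/3)
  chi_2          1             exp(-2*I*pi/3)  exp(2*I*pi/3) 

Spot check: chi_0(1) = zeta_3^(0*1) = zeta_3^0 = 1.

Why: Z/3Z is abelian, so all 3 irreducible complex representations are 1-dimensional. They are given by chi_k(m) = zeta_3^(k*m) for k = 0,...,2. Row orthogonality: sum_m chi_k(m) conj(chi_l(m)) = 3 * [k = l].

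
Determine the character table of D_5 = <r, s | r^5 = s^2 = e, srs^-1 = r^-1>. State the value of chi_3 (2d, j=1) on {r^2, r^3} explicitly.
Conjugacy classes: {e} of size 1, {r^1, r^4} of size 2, {r^2, r^3} of size 2, {s, sr, ..., sr^4} of size 5.
Character table:
  irrep \ class              {e} (size 1)  {r^1, r^4} (size 2)  {r^2, r^3} (size 2)  {s, sr, ..., sr^4} (size 5)
  chi_1 (triv)               1             1                    1                    1                          
  chi_2 (sign: r->1, s->-1)  1             1                    1                    -1                         
  chi_3 (2d, j=1)            2             -1/2 + sqrt(5)/2     -sqrt(5)/2 - 1/2     0                          
  chi_4 (2d, j=2)            2             -sqrt(5)/2 - 1/2     -1/2 + sqrt(5)/2     0                          

Spot check: chi_3 (2d, j=1) on {r^2, r^3} = -sqrt(5)/2 - 1/2.

Solution. D_5 has order 2*5 = 10 with 4 conjugacy classes, hence 4 irreducibles. Sum of squared dims 1 + 1 + 4 + 4 = 10 = |G|. Linear characters come from the abelianisation; the 2-dimensional irreps have character r^k -> 2*cos(2*pi*j*k/5), reflections -> 0.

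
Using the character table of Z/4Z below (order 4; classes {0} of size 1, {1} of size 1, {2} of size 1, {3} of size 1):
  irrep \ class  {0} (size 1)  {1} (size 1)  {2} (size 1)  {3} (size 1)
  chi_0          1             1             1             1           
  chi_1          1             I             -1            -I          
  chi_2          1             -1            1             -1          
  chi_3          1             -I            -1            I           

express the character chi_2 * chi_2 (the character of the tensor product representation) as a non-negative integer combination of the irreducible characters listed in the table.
chi_2 tensor chi_2 = chi_0 (all other irreducibles have multiplicity 0).

Reasoning: The character of a tensor product is the pointwise product (chi_2 * chi_2)(C) = chi_2(C) * chi_2(C):
  {0}: (1)*(1), {1}: (-1)*(-1), {2}: (1)*(1), {3}: (-1)*(-1)
so (chi_2 * chi_2) takes values
  {0} -> 1, {1} -> 1, {2} -> 1, {3} -> 1.
Now take the inner product of this character with each irreducible chi from the table, <chi_2*chi_2, chi> = (1/4) sum_C |C| (chi_2*chi_2)(C) conj(chi(C)):
  <chi_2*chi_2, chi_0> = (1/4)[1*(1)*conj(1) + 1*(1)*conj(1) + 1*(1)*conj(1) + 1*(1)*conj(1)]
      = (1/4)[(1) + (1) + (1) + (1)] = 4/4 = 1
  <chi_2*chi_2, chi_1> = (1/4)[1*(1)*conj(1) + 1*(1)*conj(I) + 1*(1)*conj(-1) + 1*(1)*conj(-I)]
      = (1/4)[(1) + (-I) + (-1) + (I)] = 0/4 = 0
  <chi_2*chi_2, chi_2> = (1/4)[1*(1)*conj(1) + 1*(1)*conj(-1) + 1*(1)*conj(1) + 1*(1)*conj(-1)]
      = (1/4)[(1) + (-1) + (1) + (-1)] = 0/4 = 0
  <chi_2*chi_2, chi_3> = (1/4)[1*(1)*conj(1) + 1*(1)*conj(-I) + 1*(1)*conj(-1) + 1*(1)*conj(I)]
      = (1/4)[(1) + (I) + (-1) + (-I)] = 0/4 = 0
(Exp terms are combined using exp(i*s)*conj(exp(i*t)) = exp(i*(s-t)), and sums of them are collapsed using the identity that for every m > 1 the m distinct m-th roots of unity sum to 0, e.g. 1 + exp(2*I*pi/3) + exp(-2*I*pi/3) = 0.)
Hence the multiplicities are chi_0: 1. Dimension check: dim(chi_2)*dim(chi_2) = 1*1 = 1 and sum (mult * dim) = 1*1 = 1.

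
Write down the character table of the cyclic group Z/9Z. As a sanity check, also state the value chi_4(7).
Character table of Z/9Z (irreps indexed chi_0,...,chi_8 with chi_k(m) = zeta_9^(k*m), zeta_9 = exp(2*pi*i/9)):
  irrep \ class  {0} (size 1)  {1} (size 1)    {2} (size 1)    {3} (size 1)    {4} (size 1)    {5} (size 1)    {6} (size 1)    {7} (size 1)    {8} (size 1)  
  chi_0          1             1               1               1               1               1               1               1               1             
  chi_1          1             exp(2*I*pi/9)   exp(4*I*pi/9)   exp(2*I*pi/3)   exp(8*I*pi/9)   exp(-8*I*pi/9)  exp(-2*I*pi/3)  exp(-4*I*pi/9)  exp(-2*I*pi/9)
  chi_2          1             exp(4*I*pi/9)   exp(8*I*pi/9)   exp(-2*I*pi/3)  exp(-2*I*pi/9)  exp(2*I*pi/9)   exp(2*I*pi/3)   exp(-8*I*pi/9)  exp(-4*I*pi/9)
  chi_3          1             exp(2*I*pi/3)   exp(-2*I*pi/3)  1               exp(2*I*pi/3)   exp(-2*I*pi/3)  1               exp(2*I*pi/3)   exp(-2*I*pi/3)
  chi_4          1             exp(8*I*pi/9)   exp(-2*I*pi/9)  exp(2*I*pi/3)   exp(-4*I*pi/9)  exp(4*I*pi/9)   exp(-2*I*pi/3)  exp(2*I*pi/9)   exp(-8*I*pi/9)
  chi_5          1             exp(-8*I*pi/9)  exp(2*I*pi/9)   exp(-2*I*pi/3)  exp(4*I*pi/9)   exp(-4*I*pi/9)  exp(2*I*pi/3)   exp(-2*I*pi/9)  exp(8*I*pi/9) 
  chi_6          1             exp(-2*I*pi/3)  exp(2*I*pi/3)   1               exp(-2*I*pi/3)  exp(2*I*pi/3)   1               exp(-2*I*pi/3)  exp(2*I*pi/3) 
  chi_7          1             exp(-4*I*pi/9)  exp(-8*I*pi/9)  exp(2*I*pi/3)   exp(2*I*pi/9)   exp(-2*I*pi/9)  exp(-2*I*pi/3)  exp(8*I*pi/9)   exp(4*I*pi/9) 
  chi_8          1             exp(-2*I*pi/9)  exp(-4*I*pi/9)  exp(-2*I*pi/3)  exp(-8*I*pi/9)  exp(8*I*pi/9)   exp(2*I*pi/3)   exp(4*I*pi/9)   exp(2*I*pi/9) 

Spot check: chi_4(7) = zeta_9^(4*7) = zeta_9^28 = exp(2*I*pi/9).

Derivation: Z/9Z is abelian, so all 9 irreducible complex representations are 1-dimensional. They are given by chi_k(m) = zeta_9^(k*m) for k = 0,...,8. Row orthogonality: sum_m chi_k(m) conj(chi_l(m)) = 9 * [k = l].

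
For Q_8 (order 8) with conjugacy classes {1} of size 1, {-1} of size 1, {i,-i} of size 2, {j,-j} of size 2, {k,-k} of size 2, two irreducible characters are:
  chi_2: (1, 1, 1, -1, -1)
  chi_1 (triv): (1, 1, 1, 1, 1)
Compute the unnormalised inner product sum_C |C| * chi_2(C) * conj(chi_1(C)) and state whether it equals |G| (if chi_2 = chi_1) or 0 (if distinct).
Sum = 0; so <chi_2, chi_1> = 0 (distinct irreducibles are orthogonal).

Compute term by term over conjugacy classes (|C| * chi_2(C) * conj(chi_1(C))):
  1*(1)*conj(1) + 1*(1)*conj(1) + 2*(1)*conj(1) + 2*(-1)*conj(1) + 2*(-1)*conj(1)
  = (1) + (1) + (2) + (-2) + (-2)
  = 0.
Dividing by |G| = 8 gives 0/8 = 0, matching the row-orthogonality relation <chi_2, chi_1> = [chi_2 = chi_1].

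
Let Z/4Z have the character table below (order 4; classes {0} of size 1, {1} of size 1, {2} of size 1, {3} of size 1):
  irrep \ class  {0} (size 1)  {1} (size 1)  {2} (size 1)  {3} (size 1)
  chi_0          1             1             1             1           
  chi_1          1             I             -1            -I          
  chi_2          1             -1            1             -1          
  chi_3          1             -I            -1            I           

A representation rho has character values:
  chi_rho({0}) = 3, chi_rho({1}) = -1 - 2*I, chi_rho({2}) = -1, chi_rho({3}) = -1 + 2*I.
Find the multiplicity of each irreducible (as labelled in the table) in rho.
Multiplicities: chi_0: 0, chi_1: 0, chi_2: 1, chi_3: 2.

Explanation: Use <chi_rho, chi> = (1/|G|) sum_C |C| * chi_rho(C) * conj(chi(C)) with |G| = 4 for each irreducible chi in the table:
  <chi_rho, chi_0> = (1/4)[1*(3)*conj(1) + 1*(-1 - 2*I)*conj(1) + 1*(-1)*conj(1) + 1*(-1 + 2*I)*conj(1)]
      = (1/4)[(3) + (-1 - 2*I) + (-1) + (-1 + 2*I)] = 0/4 = 0
  <chi_rho, chi_1> = (1/4)[1*(3)*conj(1) + 1*(-1 - 2*I)*conj(I) + 1*(-1)*conj(-1) + 1*(-1 + 2*I)*conj(-I)]
      = (1/4)[(3) + (-2 + I) + (1) + (-2 - I)] = 0/4 = 0
  <chi_rho, chi_2> = (1/4)[1*(3)*conj(1) + 1*(-1 - 2*I)*conj(-1) + 1*(-1)*conj(1) + 1*(-1 + 2*I)*conj(-1)]
      = (1/4)[(3) + (1 + 2*I) + (-1) + (1 - 2*I)] = 4/4 = 1
  <chi_rho, chi_3> = (1/4)[1*(3)*conj(1) + 1*(-1 - 2*I)*conj(-I) + 1*(-1)*conj(-1) + 1*(-1 + 2*I)*conj(I)]
      = (1/4)[(3) + (2 - I) + (1) + (2 + I)] = 8/4 = 2
(Exp terms are combined using exp(i*s)*conj(exp(i*t)) = exp(i*(s-t)), and sums of them are collapsed using the identity that for every m > 1 the m distinct m-th roots of unity sum to 0, e.g. 1 + exp(2*I*pi/3) + exp(-2*I*pi/3) = 0.)
Dimension check: dim(rho) = sum (mult * dim) = 0*1 + 0*1 + 1*1 + 2*1 = 3 = chi_rho(e) = 3.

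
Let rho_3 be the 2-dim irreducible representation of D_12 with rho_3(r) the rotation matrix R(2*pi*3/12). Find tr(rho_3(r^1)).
chi_{rho_3}(r^1) = 2*cos(2*pi*3*1/12) = 0

Why: rho_3(r^1) is rotation by angle 2*pi*3*1/12, whose trace is 2*cos(2*pi*3*1/12) = 0.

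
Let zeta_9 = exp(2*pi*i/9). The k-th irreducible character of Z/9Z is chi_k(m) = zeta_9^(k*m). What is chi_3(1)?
chi_3(1) = zeta_9^3 = exp(2*I*pi/3)

Working: chi_3(1) = zeta_9^(3*1) = zeta_9^3. Since zeta_9^9 = 1, this equals zeta_9^3 = exp(2*pi*i*3/9) = exp(2*I*pi/3).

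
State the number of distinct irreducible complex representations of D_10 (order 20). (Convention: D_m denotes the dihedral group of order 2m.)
8

Derivation: The number of irreducible complex representations of a finite group equals its number of conjugacy classes. D_10 has 8 conjugacy classes (n/2 + 3 for n even), so D_10 (order 20) has exactly 8 irreducible complex representations.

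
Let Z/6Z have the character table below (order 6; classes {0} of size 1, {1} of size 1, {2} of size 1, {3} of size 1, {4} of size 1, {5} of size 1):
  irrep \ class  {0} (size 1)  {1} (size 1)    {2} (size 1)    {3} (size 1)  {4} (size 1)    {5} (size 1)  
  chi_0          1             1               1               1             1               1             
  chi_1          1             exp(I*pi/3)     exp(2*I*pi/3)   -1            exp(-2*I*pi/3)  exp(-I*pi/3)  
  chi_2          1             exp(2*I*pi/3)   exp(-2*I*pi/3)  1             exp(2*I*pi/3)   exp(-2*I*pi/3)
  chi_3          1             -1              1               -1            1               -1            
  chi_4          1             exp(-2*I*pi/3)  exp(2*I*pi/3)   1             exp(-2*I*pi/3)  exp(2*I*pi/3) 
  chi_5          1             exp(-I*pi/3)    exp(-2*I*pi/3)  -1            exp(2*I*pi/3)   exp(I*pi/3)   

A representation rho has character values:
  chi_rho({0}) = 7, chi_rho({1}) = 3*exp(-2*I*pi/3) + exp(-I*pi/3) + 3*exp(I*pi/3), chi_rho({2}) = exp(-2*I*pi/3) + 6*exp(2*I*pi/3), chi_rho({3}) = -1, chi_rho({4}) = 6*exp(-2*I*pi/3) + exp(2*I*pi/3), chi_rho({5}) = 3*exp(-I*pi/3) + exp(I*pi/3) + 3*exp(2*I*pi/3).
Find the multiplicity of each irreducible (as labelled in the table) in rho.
Multiplicities: chi_0: 0, chi_1: 3, chi_2: 0, chi_3: 0, chi_4: 3, chi_5: 1.

Solution. Use <chi_rho, chi> = (1/|G|) sum_C |C| * chi_rho(C) * conj(chi(C)) with |G| = 6 for each irreducible chi in the table:
  <chi_rho, chi_0> = (1/6)[1*(7)*conj(1) + 1*(3*exp(-2*I*pi/3) + exp(-I*pi/3) + 3*exp(I*pi/3))*conj(1) + 1*(exp(-2*I*pi/3) + 6*exp(2*I*pi/3))*conj(1) + 1*(-1)*conj(1) + 1*(6*exp(-2*I*pi/3) + exp(2*I*pi/3))*conj(1) + 1*(3*exp(-I*pi/3) + exp(I*pi/3) + 3*exp(2*I*pi/3))*conj(1)]
      = (1/6)[(7) + (3*exp(-2*I*pi/3) + exp(-I*pi/3) + 3*exp(I*pi/3)) + (exp(-2*I*pi/3) + 6*exp(2*I*pi/3)) + (-1) + (6*exp(-2*I*pi/3) + exp(2*I*pi/3)) + (3*exp(-I*pi/3) + exp(I*pi/3) + 3*exp(2*I*pi/3))] = 0/6 = 0
  <chi_rho, chi_1> = (1/6)[1*(7)*conj(1) + 1*(3*exp(-2*I*pi/3) + exp(-I*pi/3) + 3*exp(I*pi/3))*conj(exp(I*pi/3)) + 1*(exp(-2*I*pi/3) + 6*exp(2*I*pi/3))*conj(exp(2*I*pi/3)) + 1*(-1)*conj(-1) + 1*(6*exp(-2*I*pi/3) + exp(2*I*pi/3))*conj(exp(-2*I*pi/3)) + 1*(3*exp(-I*pi/3) + exp(I*pi/3) + 3*exp(2*I*pi/3))*conj(exp(-I*pi/3))]
      = (1/6)[(7) + (exp(-2*I*pi/3)) + (6 + exp(2*I*pi/3)) + (1) + (6 + exp(-2*I*pi/3)) + (exp(2*I*pi/3))] = 18/6 = 3
  <chi_rho, chi_2> = (1/6)[1*(7)*conj(1) + 1*(3*exp(-2*I*pi/3) + exp(-I*pi/3) + 3*exp(I*pi/3))*conj(exp(2*I*pi/3)) + 1*(exp(-2*I*pi/3) + 6*exp(2*I*pi/3))*conj(exp(-2*I*pi/3)) + 1*(-1)*conj(1) + 1*(6*exp(-2*I*pi/3) + exp(2*I*pi/3))*conj(exp(2*I*pi/3)) + 1*(3*exp(-I*pi/3) + exp(I*pi/3) + 3*exp(2*I*pi/3))*conj(exp(-2*I*pi/3))]
      = (1/6)[(7) + (-1) + (1 + 6*exp(-2*I*pi/3)) + (-1) + (1 + 6*exp(2*I*pi/3)) + (-1)] = 0/6 = 0
  <chi_rho, chi_3> = (1/6)[1*(7)*conj(1) + 1*(3*exp(-2*I*pi/3) + exp(-I*pi/3) + 3*exp(I*pi/3))*conj(-1) + 1*(exp(-2*I*pi/3) + 6*exp(2*I*pi/3))*conj(1) + 1*(-1)*conj(-1) + 1*(6*exp(-2*I*pi/3) + exp(2*I*pi/3))*conj(1) + 1*(3*exp(-I*pi/3) + exp(I*pi/3) + 3*exp(2*I*pi/3))*conj(-1)]
      = (1/6)[(7) + (-3*exp(I*pi/3) - exp(-I*pi/3) - 3*exp(-2*I*pi/3)) + (exp(-2*I*pi/3) + 6*exp(2*I*pi/3)) + (1) + (6*exp(-2*I*pi/3) + exp(2*I*pi/3)) + (-3*exp(2*I*pi/3) - exp(I*pi/3) - 3*exp(-I*pi/3))] = 0/6 = 0
  <chi_rho, chi_4> = (1/6)[1*(7)*conj(1) + 1*(3*exp(-2*I*pi/3) + exp(-I*pi/3) + 3*exp(I*pi/3))*conj(exp(-2*I*pi/3)) + 1*(exp(-2*I*pi/3) + 6*exp(2*I*pi/3))*conj(exp(2*I*pi/3)) + 1*(-1)*conj(1) + 1*(6*exp(-2*I*pi/3) + exp(2*I*pi/3))*conj(exp(-2*I*pi/3)) + 1*(3*exp(-I*pi/3) + exp(I*pi/3) + 3*exp(2*I*pi/3))*conj(exp(2*I*pi/3))]
      = (1/6)[(7) + (exp(I*pi/3)) + (6 + exp(2*I*pi/3)) + (-1) + (6 + exp(-2*I*pi/3)) + (exp(-I*pi/3))] = 18/6 = 3
  <chi_rho, chi_5> = (1/6)[1*(7)*conj(1) + 1*(3*exp(-2*I*pi/3) + exp(-I*pi/3) + 3*exp(I*pi/3))*conj(exp(-I*pi/3)) + 1*(exp(-2*I*pi/3) + 6*exp(2*I*pi/3))*conj(exp(-2*I*pi/3)) + 1*(-1)*conj(-1) + 1*(6*exp(-2*I*pi/3) + exp(2*I*pi/3))*conj(exp(2*I*pi/3)) + 1*(3*exp(-I*pi/3) + exp(I*pi/3) + 3*exp(2*I*pi/3))*conj(exp(I*pi/3))]
      = (1/6)[(7) + (1) + (1 + 6*exp(-2*I*pi/3)) + (1) + (1 + 6*exp(2*I*pi/3)) + (1)] = 6/6 = 1
(Exp terms are combined using exp(i*s)*conj(exp(i*t)) = exp(i*(s-t)), and sums of them are collapsed using the identity that for every m > 1 the m distinct m-th roots of unity sum to 0, e.g. 1 + exp(2*I*pi/3) + exp(-2*I*pi/3) = 0.)
Dimension check: dim(rho) = sum (mult * dim) = 0*1 + 3*1 + 0*1 + 0*1 + 3*1 + 1*1 = 7 = chi_rho(e) = 7.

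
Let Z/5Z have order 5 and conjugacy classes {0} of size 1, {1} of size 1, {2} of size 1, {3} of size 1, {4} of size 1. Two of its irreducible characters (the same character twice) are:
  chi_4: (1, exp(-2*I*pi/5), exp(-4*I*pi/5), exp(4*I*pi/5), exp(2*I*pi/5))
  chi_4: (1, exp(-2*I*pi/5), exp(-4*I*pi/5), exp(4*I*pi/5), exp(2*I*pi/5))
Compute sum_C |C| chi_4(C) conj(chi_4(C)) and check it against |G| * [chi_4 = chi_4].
Sum = 5 = |G| = 5; so <chi_4, chi_4> = 1 (norm-1 confirms irreducibility).

Working: Compute term by term over conjugacy classes (|C| * chi_4(C) * conj(chi_4(C))):
  1*(1)*conj(1) + 1*(exp(-2*I*pi/5))*conj(exp(-2*I*pi/5)) + 1*(exp(-4*I*pi/5))*conj(exp(-4*I*pi/5)) + 1*(exp(4*I*pi/5))*conj(exp(4*I*pi/5)) + 1*(exp(2*I*pi/5))*conj(exp(2*I*pi/5))
  = (1) + (1) + (1) + (1) + (1)
  = 5.
(Exp terms are combined using exp(i*s)*conj(exp(i*t)) = exp(i*(s-t)), and sums of them are collapsed using the identity that for every m > 1 the m distinct m-th roots of unity sum to 0, e.g. 1 + exp(2*I*pi/3) + exp(-2*I*pi/3) = 0.)
Dividing by |G| = 5 gives 5/5 = 1, matching the row-orthogonality relation <chi_4, chi_4> = [chi_4 = chi_4].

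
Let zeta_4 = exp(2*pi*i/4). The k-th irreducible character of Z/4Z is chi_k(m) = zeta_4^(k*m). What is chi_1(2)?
chi_1(2) = zeta_4^2 = -1

Justification: chi_1(2) = zeta_4^(1*2) = zeta_4^2. Since zeta_4^4 = 1, this equals zeta_4^2 = exp(2*pi*i*2/4) = -1.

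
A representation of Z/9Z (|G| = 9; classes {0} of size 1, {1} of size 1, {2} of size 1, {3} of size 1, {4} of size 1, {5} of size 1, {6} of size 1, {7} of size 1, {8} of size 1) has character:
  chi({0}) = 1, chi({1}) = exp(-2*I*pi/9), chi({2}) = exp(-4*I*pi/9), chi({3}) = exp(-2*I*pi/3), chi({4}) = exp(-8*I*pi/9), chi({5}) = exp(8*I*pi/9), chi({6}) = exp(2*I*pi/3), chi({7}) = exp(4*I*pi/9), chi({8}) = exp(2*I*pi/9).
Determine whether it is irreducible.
Irreducible: <chi, chi> = 1.

Details: <chi, chi> = (1/|G|) sum_C |C| * |chi(C)|^2 = (1/9)[1*|1|^2 + 1*|exp(-2*I*pi/9)|^2 + 1*|exp(-4*I*pi/9)|^2 + 1*|exp(-2*I*pi/3)|^2 + 1*|exp(-8*I*pi/9)|^2 + 1*|exp(8*I*pi/9)|^2 + 1*|exp(2*I*pi/3)|^2 + 1*|exp(4*I*pi/9)|^2 + 1*|exp(2*I*pi/9)|^2]
  = (1/9)[(1) + (1) + (1) + (1) + (1) + (1) + (1) + (1) + (1)] = 9/9 = 1.
(Exp terms are combined using exp(i*s)*conj(exp(i*t)) = exp(i*(s-t)), and sums of them are collapsed using the identity that for every m > 1 the m distinct m-th roots of unity sum to 0, e.g. 1 + exp(2*I*pi/3) + exp(-2*I*pi/3) = 0.)
A character is irreducible iff <chi, chi> = 1, so this representation is irreducible.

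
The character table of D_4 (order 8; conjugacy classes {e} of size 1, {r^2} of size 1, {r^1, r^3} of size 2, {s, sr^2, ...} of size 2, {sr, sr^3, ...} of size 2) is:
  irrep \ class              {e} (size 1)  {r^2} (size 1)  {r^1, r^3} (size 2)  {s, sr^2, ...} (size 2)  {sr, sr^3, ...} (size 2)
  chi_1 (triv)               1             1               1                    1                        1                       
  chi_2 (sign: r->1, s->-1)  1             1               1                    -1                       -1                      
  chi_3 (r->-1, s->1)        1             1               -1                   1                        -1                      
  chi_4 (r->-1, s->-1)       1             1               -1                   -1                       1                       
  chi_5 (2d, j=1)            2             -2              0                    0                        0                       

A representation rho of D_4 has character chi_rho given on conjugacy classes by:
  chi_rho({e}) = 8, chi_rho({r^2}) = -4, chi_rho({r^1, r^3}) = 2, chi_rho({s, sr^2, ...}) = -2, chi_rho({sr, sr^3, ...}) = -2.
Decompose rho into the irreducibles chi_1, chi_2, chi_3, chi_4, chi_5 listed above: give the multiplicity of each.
Multiplicities: chi_1: 0, chi_2: 2, chi_3: 0, chi_4: 0, chi_5: 3.

Use <chi_rho, chi> = (1/|G|) sum_C |C| * chi_rho(C) * conj(chi(C)) with |G| = 8 for each irreducible chi in the table:
  <chi_rho, chi_1> = (1/8)[1*(8)*conj(1) + 1*(-4)*conj(1) + 2*(2)*conj(1) + 2*(-2)*conj(1) + 2*(-2)*conj(1)]
      = (1/8)[(8) + (-4) + (4) + (-4) + (-4)] = 0/8 = 0
  <chi_rho, chi_2> = (1/8)[1*(8)*conj(1) + 1*(-4)*conj(1) + 2*(2)*conj(1) + 2*(-2)*conj(-1) + 2*(-2)*conj(-1)]
      = (1/8)[(8) + (-4) + (4) + (4) + (4)] = 16/8 = 2
  <chi_rho, chi_3> = (1/8)[1*(8)*conj(1) + 1*(-4)*conj(1) + 2*(2)*conj(-1) + 2*(-2)*conj(1) + 2*(-2)*conj(-1)]
      = (1/8)[(8) + (-4) + (-4) + (-4) + (4)] = 0/8 = 0
  <chi_rho, chi_4> = (1/8)[1*(8)*conj(1) + 1*(-4)*conj(1) + 2*(2)*conj(-1) + 2*(-2)*conj(-1) + 2*(-2)*conj(1)]
      = (1/8)[(8) + (-4) + (-4) + (4) + (-4)] = 0/8 = 0
  <chi_rho, chi_5> = (1/8)[1*(8)*conj(2) + 1*(-4)*conj(-2) + 2*(2)*conj(0) + 2*(-2)*conj(0) + 2*(-2)*conj(0)]
      = (1/8)[(16) + (8) + (0) + (0) + (0)] = 24/8 = 3
Dimension check: dim(rho) = sum (mult * dim) = 0*1 + 2*1 + 0*1 + 0*1 + 3*2 = 8 = chi_rho(e) = 8.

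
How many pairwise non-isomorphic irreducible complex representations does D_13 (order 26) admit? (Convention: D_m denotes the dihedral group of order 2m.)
8

Explanation: The number of irreducible complex representations of a finite group equals its number of conjugacy classes. D_13 has 8 conjugacy classes ((n+3)/2 for n odd), so D_13 (order 26) has exactly 8 irreducible complex representations.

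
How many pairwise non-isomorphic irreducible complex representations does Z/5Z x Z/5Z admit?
25

The number of irreducible complex representations of a finite group equals its number of conjugacy classes. Z/5Z x Z/5Z is abelian of order 25, so every element is its own conjugacy class: 25 classes, so Z/5Z x Z/5Z (order 25) has exactly 25 irreducible complex representations.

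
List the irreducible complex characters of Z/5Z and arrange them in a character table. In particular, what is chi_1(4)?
Character table of Z/5Z (irreps indexed chi_0,...,chi_4 with chi_k(m) = zeta_5^(k*m), zeta_5 = exp(2*pi*i/5)):
  irrep \ class  {0} (size 1)  {1} (size 1)    {2} (size 1)    {3} (size 1)    {4} (size 1)  
  chi_0          1             1               1               1               1             
  chi_1          1             exp(2*I*pi/5)   exp(4*I*pi/5)   exp(-4*I*pi/5)  exp(-2*I*pi/5)
  chi_2          1             exp(4*I*pi/5)   exp(-2*I*pi/5)  exp(2*I*pi/5)   exp(-4*I*pi/5)
  chi_3          1             exp(-4*I*pi/5)  exp(2*I*pi/5)   exp(-2*I*pi/5)  exp(4*I*pi/5) 
  chi_4          1             exp(-2*I*pi/5)  exp(-4*I*pi/5)  exp(4*I*pi/5)   exp(2*I*pi/5) 

Spot check: chi_1(4) = zeta_5^(1*4) = zeta_5^4 = exp(-2*I*pi/5).

Justification: Z/5Z is abelian, so all 5 irreducible complex representations are 1-dimensional. They are given by chi_k(m) = zeta_5^(k*m) for k = 0,...,4. Row orthogonality: sum_m chi_k(m) conj(chi_l(m)) = 5 * [k = l].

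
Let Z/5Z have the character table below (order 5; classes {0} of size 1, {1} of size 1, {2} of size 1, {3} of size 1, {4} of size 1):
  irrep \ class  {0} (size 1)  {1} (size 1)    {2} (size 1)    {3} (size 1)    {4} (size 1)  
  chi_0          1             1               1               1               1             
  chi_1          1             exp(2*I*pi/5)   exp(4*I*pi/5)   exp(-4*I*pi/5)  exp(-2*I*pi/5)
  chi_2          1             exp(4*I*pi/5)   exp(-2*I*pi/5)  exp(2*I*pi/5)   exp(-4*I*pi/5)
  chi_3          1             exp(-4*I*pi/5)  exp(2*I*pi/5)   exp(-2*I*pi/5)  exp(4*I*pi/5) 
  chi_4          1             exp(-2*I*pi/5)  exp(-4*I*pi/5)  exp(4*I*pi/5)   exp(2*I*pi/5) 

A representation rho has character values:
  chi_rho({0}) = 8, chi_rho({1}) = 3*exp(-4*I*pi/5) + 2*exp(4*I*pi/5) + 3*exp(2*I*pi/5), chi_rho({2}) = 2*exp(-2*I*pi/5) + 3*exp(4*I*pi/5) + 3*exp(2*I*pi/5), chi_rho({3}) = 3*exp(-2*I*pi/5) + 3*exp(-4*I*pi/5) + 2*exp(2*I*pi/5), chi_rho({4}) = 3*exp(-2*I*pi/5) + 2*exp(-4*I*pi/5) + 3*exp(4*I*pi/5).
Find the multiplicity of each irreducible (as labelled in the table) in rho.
Multiplicities: chi_0: 0, chi_1: 3, chi_2: 2, chi_3: 3, chi_4: 0.

Explanation: Use <chi_rho, chi> = (1/|G|) sum_C |C| * chi_rho(C) * conj(chi(C)) with |G| = 5 for each irreducible chi in the table:
  <chi_rho, chi_0> = (1/5)[1*(8)*conj(1) + 1*(3*exp(-4*I*pi/5) + 2*exp(4*I*pi/5) + 3*exp(2*I*pi/5))*conj(1) + 1*(2*exp(-2*I*pi/5) + 3*exp(4*I*pi/5) + 3*exp(2*I*pi/5))*conj(1) + 1*(3*exp(-2*I*pi/5) + 3*exp(-4*I*pi/5) + 2*exp(2*I*pi/5))*conj(1) + 1*(3*exp(-2*I*pi/5) + 2*exp(-4*I*pi/5) + 3*exp(4*I*pi/5))*conj(1)]
      = (1/5)[(8) + (3*exp(-4*I*pi/5) + 2*exp(4*I*pi/5) + 3*exp(2*I*pi/5)) + (2*exp(-2*I*pi/5) + 3*exp(4*I*pi/5) + 3*exp(2*I*pi/5)) + (3*exp(-2*I*pi/5) + 3*exp(-4*I*pi/5) + 2*exp(2*I*pi/5)) + (3*exp(-2*I*pi/5) + 2*exp(-4*I*pi/5) + 3*exp(4*I*pi/5))] = 0/5 = 0
  <chi_rho, chi_1> = (1/5)[1*(8)*conj(1) + 1*(3*exp(-4*I*pi/5) + 2*exp(4*I*pi/5) + 3*exp(2*I*pi/5))*conj(exp(2*I*pi/5)) + 1*(2*exp(-2*I*pi/5) + 3*exp(4*I*pi/5) + 3*exp(2*I*pi/5))*conj(exp(4*I*pi/5)) + 1*(3*exp(-2*I*pi/5) + 3*exp(-4*I*pi/5) + 2*exp(2*I*pi/5))*conj(exp(-4*I*pi/5)) + 1*(3*exp(-2*I*pi/5) + 2*exp(-4*I*pi/5) + 3*exp(4*I*pi/5))*conj(exp(-2*I*pi/5))]
      = (1/5)[(8) + (3 + 3*exp(4*I*pi/5) + 2*exp(2*I*pi/5)) + (3 + 3*exp(-2*I*pi/5) + 2*exp(4*I*pi/5)) + (3 + 2*exp(-4*I*pi/5) + 3*exp(2*I*pi/5)) + (3 + 2*exp(-2*I*pi/5) + 3*exp(-4*I*pi/5))] = 15/5 = 3
  <chi_rho, chi_2> = (1/5)[1*(8)*conj(1) + 1*(3*exp(-4*I*pi/5) + 2*exp(4*I*pi/5) + 3*exp(2*I*pi/5))*conj(exp(4*I*pi/5)) + 1*(2*exp(-2*I*pi/5) + 3*exp(4*I*pi/5) + 3*exp(2*I*pi/5))*conj(exp(-2*I*pi/5)) + 1*(3*exp(-2*I*pi/5) + 3*exp(-4*I*pi/5) + 2*exp(2*I*pi/5))*conj(exp(2*I*pi/5)) + 1*(3*exp(-2*I*pi/5) + 2*exp(-4*I*pi/5) + 3*exp(4*I*pi/5))*conj(exp(-4*I*pi/5))]
      = (1/5)[(8) + (2 + 3*exp(-2*I*pi/5) + 3*exp(2*I*pi/5)) + (2 + 3*exp(-4*I*pi/5) + 3*exp(4*I*pi/5)) + (2 + 3*exp(-4*I*pi/5) + 3*exp(4*I*pi/5)) + (2 + 3*exp(-2*I*pi/5) + 3*exp(2*I*pi/5))] = 10/5 = 2
  <chi_rho, chi_3> = (1/5)[1*(8)*conj(1) + 1*(3*exp(-4*I*pi/5) + 2*exp(4*I*pi/5) + 3*exp(2*I*pi/5))*conj(exp(-4*I*pi/5)) + 1*(2*exp(-2*I*pi/5) + 3*exp(4*I*pi/5) + 3*exp(2*I*pi/5))*conj(exp(2*I*pi/5)) + 1*(3*exp(-2*I*pi/5) + 3*exp(-4*I*pi/5) + 2*exp(2*I*pi/5))*conj(exp(-2*I*pi/5)) + 1*(3*exp(-2*I*pi/5) + 2*exp(-4*I*pi/5) + 3*exp(4*I*pi/5))*conj(exp(4*I*pi/5))]
      = (1/5)[(8) + (3 + 2*exp(-2*I*pi/5) + 3*exp(-4*I*pi/5)) + (3 + 2*exp(-4*I*pi/5) + 3*exp(2*I*pi/5)) + (3 + 3*exp(-2*I*pi/5) + 2*exp(4*I*pi/5)) + (3 + 3*exp(4*I*pi/5) + 2*exp(2*I*pi/5))] = 15/5 = 3
  <chi_rho, chi_4> = (1/5)[1*(8)*conj(1) + 1*(3*exp(-4*I*pi/5) + 2*exp(4*I*pi/5) + 3*exp(2*I*pi/5))*conj(exp(-2*I*pi/5)) + 1*(2*exp(-2*I*pi/5) + 3*exp(4*I*pi/5) + 3*exp(2*I*pi/5))*conj(exp(-4*I*pi/5)) + 1*(3*exp(-2*I*pi/5) + 3*exp(-4*I*pi/5) + 2*exp(2*I*pi/5))*conj(exp(4*I*pi/5)) + 1*(3*exp(-2*I*pi/5) + 2*exp(-4*I*pi/5) + 3*exp(4*I*pi/5))*conj(exp(2*I*pi/5))]
      = (1/5)[(8) + (3*exp(-2*I*pi/5) + 2*exp(-4*I*pi/5) + 3*exp(4*I*pi/5)) + (3*exp(-2*I*pi/5) + 3*exp(-4*I*pi/5) + 2*exp(2*I*pi/5)) + (2*exp(-2*I*pi/5) + 3*exp(4*I*pi/5) + 3*exp(2*I*pi/5)) + (3*exp(-4*I*pi/5) + 2*exp(4*I*pi/5) + 3*exp(2*I*pi/5))] = 0/5 = 0
(Exp terms are combined using exp(i*s)*conj(exp(i*t)) = exp(i*(s-t)), and sums of them are collapsed using the identity that for every m > 1 the m distinct m-th roots of unity sum to 0, e.g. 1 + exp(2*I*pi/3) + exp(-2*I*pi/3) = 0.)
Dimension check: dim(rho) = sum (mult * dim) = 0*1 + 3*1 + 2*1 + 3*1 + 0*1 = 8 = chi_rho(e) = 8.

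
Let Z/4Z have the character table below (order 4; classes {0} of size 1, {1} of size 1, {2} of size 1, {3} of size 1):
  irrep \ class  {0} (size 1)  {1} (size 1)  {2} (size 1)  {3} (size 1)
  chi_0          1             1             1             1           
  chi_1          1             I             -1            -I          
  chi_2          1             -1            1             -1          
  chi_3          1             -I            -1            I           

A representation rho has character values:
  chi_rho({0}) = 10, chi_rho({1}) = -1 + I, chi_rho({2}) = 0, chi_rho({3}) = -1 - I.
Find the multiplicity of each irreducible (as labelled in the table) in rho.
Multiplicities: chi_0: 2, chi_1: 3, chi_2: 3, chi_3: 2.

Proof sketch: Use <chi_rho, chi> = (1/|G|) sum_C |C| * chi_rho(C) * conj(chi(C)) with |G| = 4 for each irreducible chi in the table:
  <chi_rho, chi_0> = (1/4)[1*(10)*conj(1) + 1*(-1 + I)*conj(1) + 1*(0)*conj(1) + 1*(-1 - I)*conj(1)]
      = (1/4)[(10) + (-1 + I) + (0) + (-1 - I)] = 8/4 = 2
  <chi_rho, chi_1> = (1/4)[1*(10)*conj(1) + 1*(-1 + I)*conj(I) + 1*(0)*conj(-1) + 1*(-1 - I)*conj(-I)]
      = (1/4)[(10) + (1 + I) + (0) + (1 - I)] = 12/4 = 3
  <chi_rho, chi_2> = (1/4)[1*(10)*conj(1) + 1*(-1 + I)*conj(-1) + 1*(0)*conj(1) + 1*(-1 - I)*conj(-1)]
      = (1/4)[(10) + (1 - I) + (0) + (1 + I)] = 12/4 = 3
  <chi_rho, chi_3> = (1/4)[1*(10)*conj(1) + 1*(-1 + I)*conj(-I) + 1*(0)*conj(-1) + 1*(-1 - I)*conj(I)]
      = (1/4)[(10) + (-1 - I) + (0) + (-1 + I)] = 8/4 = 2
(Exp terms are combined using exp(i*s)*conj(exp(i*t)) = exp(i*(s-t)), and sums of them are collapsed using the identity that for every m > 1 the m distinct m-th roots of unity sum to 0, e.g. 1 + exp(2*I*pi/3) + exp(-2*I*pi/3) = 0.)
Dimension check: dim(rho) = sum (mult * dim) = 2*1 + 3*1 + 3*1 + 2*1 = 10 = chi_rho(e) = 10.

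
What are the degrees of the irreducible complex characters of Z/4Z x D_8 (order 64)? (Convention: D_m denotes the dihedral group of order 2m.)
Dimensions: 1, 1, 1, 1, 1, 1, 1, 1, 1, 1, 1, 1, 1, 1, 1, 1, 2, 2, 2, 2, 2, 2, 2, 2, 2, 2, 2, 2

Details: There are 28 irreducibles (= number of conjugacy classes). Their dimensions d_i satisfy sum d_i^2 = |G| = 64: 1 + 1 + 1 + 1 + 1 + 1 + 1 + 1 + 1 + 1 + 1 + 1 + 1 + 1 + 1 + 1 + 4 + 4 + 4 + 4 + 4 + 4 + 4 + 4 + 4 + 4 + 4 + 4 = 64. (For the product with Z/4Z: each of the 4 1-dim characters of Z/4Z tensors with each irrep of D_8, giving 4 copies of each D_8-dimension.)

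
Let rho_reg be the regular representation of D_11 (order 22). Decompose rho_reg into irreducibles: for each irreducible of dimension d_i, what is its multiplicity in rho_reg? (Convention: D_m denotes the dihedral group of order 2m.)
Each irreducible V_i of dimension d_i appears with multiplicity d_i, i.e. rho_reg = (direct sum over all irreducibles V_i) d_i V_i. The irreducible dimensions for D_11 are 1, 1, 2, 2, 2, 2, 2: 2 irreducibles of dimension 1, each with multiplicity 1; 5 irreducibles of dimension 2, each with multiplicity 2. Total dimension 2*1*1 + 5*2*2 = 22 = |G|.

Justification: General theorem: in the regular representation of a finite group G, each irreducible appears with multiplicity equal to its dimension. Check: dim(rho_reg) = sum d_i^2 = 1 + 1 + 4 + 4 + 4 + 4 + 4 = 22 = |G|.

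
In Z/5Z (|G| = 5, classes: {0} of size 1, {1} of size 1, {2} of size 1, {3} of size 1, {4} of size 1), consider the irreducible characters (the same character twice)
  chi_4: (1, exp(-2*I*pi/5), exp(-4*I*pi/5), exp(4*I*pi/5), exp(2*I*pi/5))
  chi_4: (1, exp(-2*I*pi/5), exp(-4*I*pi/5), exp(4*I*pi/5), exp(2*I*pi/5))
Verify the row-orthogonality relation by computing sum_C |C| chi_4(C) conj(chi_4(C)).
Sum = 5 = |G| = 5; so <chi_4, chi_4> = 1 (norm-1 confirms irreducibility).

Why: Compute term by term over conjugacy classes (|C| * chi_4(C) * conj(chi_4(C))):
  1*(1)*conj(1) + 1*(exp(-2*I*pi/5))*conj(exp(-2*I*pi/5)) + 1*(exp(-4*I*pi/5))*conj(exp(-4*I*pi/5)) + 1*(exp(4*I*pi/5))*conj(exp(4*I*pi/5)) + 1*(exp(2*I*pi/5))*conj(exp(2*I*pi/5))
  = (1) + (1) + (1) + (1) + (1)
  = 5.
(Exp terms are combined using exp(i*s)*conj(exp(i*t)) = exp(i*(s-t)), and sums of them are collapsed using the identity that for every m > 1 the m distinct m-th roots of unity sum to 0, e.g. 1 + exp(2*I*pi/3) + exp(-2*I*pi/3) = 0.)
Dividing by |G| = 5 gives 5/5 = 1, matching the row-orthogonality relation <chi_4, chi_4> = [chi_4 = chi_4].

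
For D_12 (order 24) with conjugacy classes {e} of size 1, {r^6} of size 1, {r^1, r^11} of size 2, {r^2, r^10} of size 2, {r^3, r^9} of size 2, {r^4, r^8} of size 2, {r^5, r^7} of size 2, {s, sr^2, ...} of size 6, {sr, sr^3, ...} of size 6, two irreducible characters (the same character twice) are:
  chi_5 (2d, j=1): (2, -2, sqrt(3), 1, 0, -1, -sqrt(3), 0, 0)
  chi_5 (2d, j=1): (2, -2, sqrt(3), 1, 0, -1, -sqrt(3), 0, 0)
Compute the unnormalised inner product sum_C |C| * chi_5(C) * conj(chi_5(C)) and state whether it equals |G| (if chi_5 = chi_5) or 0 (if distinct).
Sum = 24 = |G| = 24; so <chi_5, chi_5> = 1 (norm-1 confirms irreducibility).

Proof sketch: Compute term by term over conjugacy classes (|C| * chi_5(C) * conj(chi_5(C))):
  1*(2)*conj(2) + 1*(-2)*conj(-2) + 2*(sqrt(3))*conj(sqrt(3)) + 2*(1)*conj(1) + 2*(0)*conj(0) + 2*(-1)*conj(-1) + 2*(-sqrt(3))*conj(-sqrt(3)) + 6*(0)*conj(0) + 6*(0)*conj(0)
  = (4) + (4) + (6) + (2) + (0) + (2) + (6) + (0) + (0)
  = 24.
Dividing by |G| = 24 gives 24/24 = 1, matching the row-orthogonality relation <chi_5, chi_5> = [chi_5 = chi_5].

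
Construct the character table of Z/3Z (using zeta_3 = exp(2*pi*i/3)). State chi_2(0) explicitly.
Character table of Z/3Z (irreps indexed chi_0,...,chi_2 with chi_k(m) = zeta_3^(k*m), zeta_3 = exp(2*pi*i/3)):
  irrep \ class  {0} (size 1)  {1} (size 1)    {2} (size 1)  
  chi_0          1             1               1             
  chi_1          1             exp(2*I*pi/3)   exp(-2*I*pi/3)
  chi_2          1             exp(-2*I*pi/3)  exp(2*I*pi/3) 

Spot check: chi_2(0) = zeta_3^(2*0) = zeta_3^0 = 1.

Details: Z/3Z is abelian, so all 3 irreducible complex representations are 1-dimensional. They are given by chi_k(m) = zeta_3^(k*m) for k = 0,...,2. Row orthogonality: sum_m chi_k(m) conj(chi_l(m)) = 3 * [k = l].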